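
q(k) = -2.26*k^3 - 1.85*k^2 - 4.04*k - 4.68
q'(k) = -6.78*k^2 - 3.7*k - 4.04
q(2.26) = -49.35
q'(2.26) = -47.03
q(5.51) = -461.17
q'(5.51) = -230.27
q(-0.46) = -2.99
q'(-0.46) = -3.77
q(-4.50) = 181.98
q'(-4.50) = -124.68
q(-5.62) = 360.75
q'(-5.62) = -197.39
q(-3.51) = 84.44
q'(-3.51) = -74.58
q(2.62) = -68.61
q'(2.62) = -60.27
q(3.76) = -166.16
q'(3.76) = -113.80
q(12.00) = -4224.84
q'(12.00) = -1024.76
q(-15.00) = 7267.17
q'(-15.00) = -1474.04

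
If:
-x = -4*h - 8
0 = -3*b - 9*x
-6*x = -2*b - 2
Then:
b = -1/2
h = -47/24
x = 1/6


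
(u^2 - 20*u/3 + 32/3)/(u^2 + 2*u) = (3*u^2 - 20*u + 32)/(3*u*(u + 2))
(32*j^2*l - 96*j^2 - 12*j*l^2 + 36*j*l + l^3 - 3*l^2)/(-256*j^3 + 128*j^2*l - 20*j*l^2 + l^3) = (3 - l)/(8*j - l)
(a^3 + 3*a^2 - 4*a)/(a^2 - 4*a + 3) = a*(a + 4)/(a - 3)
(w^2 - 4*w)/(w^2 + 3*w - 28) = w/(w + 7)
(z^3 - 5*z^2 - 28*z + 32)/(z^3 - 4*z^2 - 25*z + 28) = (z - 8)/(z - 7)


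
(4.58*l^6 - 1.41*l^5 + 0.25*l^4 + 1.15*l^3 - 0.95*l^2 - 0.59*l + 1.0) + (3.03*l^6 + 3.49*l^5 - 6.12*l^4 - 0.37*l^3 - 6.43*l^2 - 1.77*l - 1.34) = 7.61*l^6 + 2.08*l^5 - 5.87*l^4 + 0.78*l^3 - 7.38*l^2 - 2.36*l - 0.34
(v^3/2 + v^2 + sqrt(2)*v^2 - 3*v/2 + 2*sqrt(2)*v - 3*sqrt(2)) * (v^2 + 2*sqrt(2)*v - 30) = v^5/2 + v^4 + 2*sqrt(2)*v^4 - 25*v^3/2 + 4*sqrt(2)*v^3 - 36*sqrt(2)*v^2 - 22*v^2 - 60*sqrt(2)*v + 33*v + 90*sqrt(2)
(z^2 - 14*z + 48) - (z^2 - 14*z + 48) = 0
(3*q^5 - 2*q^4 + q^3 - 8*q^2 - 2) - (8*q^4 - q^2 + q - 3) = 3*q^5 - 10*q^4 + q^3 - 7*q^2 - q + 1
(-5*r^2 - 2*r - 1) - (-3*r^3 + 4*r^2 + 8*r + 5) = 3*r^3 - 9*r^2 - 10*r - 6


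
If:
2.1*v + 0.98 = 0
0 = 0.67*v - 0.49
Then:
No Solution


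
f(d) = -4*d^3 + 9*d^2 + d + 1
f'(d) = -12*d^2 + 18*d + 1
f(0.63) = 4.20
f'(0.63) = 7.58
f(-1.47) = 31.68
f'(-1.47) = -51.39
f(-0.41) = 2.38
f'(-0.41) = -8.40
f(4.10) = -119.29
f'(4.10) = -126.92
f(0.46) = 2.98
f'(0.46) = 6.74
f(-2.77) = 152.30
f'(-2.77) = -140.93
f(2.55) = -4.25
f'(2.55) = -31.13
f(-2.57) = 125.77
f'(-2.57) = -124.52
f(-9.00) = 3637.00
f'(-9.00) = -1133.00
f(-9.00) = 3637.00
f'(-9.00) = -1133.00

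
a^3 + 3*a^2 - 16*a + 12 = (a - 2)*(a - 1)*(a + 6)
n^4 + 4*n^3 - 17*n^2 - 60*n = n*(n - 4)*(n + 3)*(n + 5)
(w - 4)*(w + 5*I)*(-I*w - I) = -I*w^3 + 5*w^2 + 3*I*w^2 - 15*w + 4*I*w - 20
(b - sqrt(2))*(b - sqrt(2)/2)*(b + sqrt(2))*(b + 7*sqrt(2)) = b^4 + 13*sqrt(2)*b^3/2 - 9*b^2 - 13*sqrt(2)*b + 14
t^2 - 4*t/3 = t*(t - 4/3)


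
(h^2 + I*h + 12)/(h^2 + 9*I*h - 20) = (h - 3*I)/(h + 5*I)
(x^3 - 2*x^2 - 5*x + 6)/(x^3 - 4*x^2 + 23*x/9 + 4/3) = 9*(x^2 + x - 2)/(9*x^2 - 9*x - 4)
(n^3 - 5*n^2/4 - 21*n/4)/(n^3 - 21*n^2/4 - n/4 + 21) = n/(n - 4)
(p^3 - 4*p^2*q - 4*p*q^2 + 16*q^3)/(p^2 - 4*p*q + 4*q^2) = (p^2 - 2*p*q - 8*q^2)/(p - 2*q)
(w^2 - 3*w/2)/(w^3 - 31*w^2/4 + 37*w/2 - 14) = 2*w*(2*w - 3)/(4*w^3 - 31*w^2 + 74*w - 56)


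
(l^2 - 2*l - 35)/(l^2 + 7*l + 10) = (l - 7)/(l + 2)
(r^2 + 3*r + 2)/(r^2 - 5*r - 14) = (r + 1)/(r - 7)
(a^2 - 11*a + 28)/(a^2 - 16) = (a - 7)/(a + 4)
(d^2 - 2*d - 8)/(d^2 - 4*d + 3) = (d^2 - 2*d - 8)/(d^2 - 4*d + 3)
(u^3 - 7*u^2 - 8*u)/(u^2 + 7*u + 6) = u*(u - 8)/(u + 6)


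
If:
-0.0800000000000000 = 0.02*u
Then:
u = -4.00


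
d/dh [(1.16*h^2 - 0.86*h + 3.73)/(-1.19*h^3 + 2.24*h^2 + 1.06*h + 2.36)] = (1.3804*h^4 - 2.0468*h^3 + 16.4721*h^2 - 11.2352*h - 5.9834)/(1.4161*h^6 - 5.3312*h^5 + 2.4948*h^4 - 0.867999999999999*h^3 + 11.6964*h^2 + 5.0032*h + 5.5696)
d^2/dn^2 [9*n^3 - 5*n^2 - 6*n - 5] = 54*n - 10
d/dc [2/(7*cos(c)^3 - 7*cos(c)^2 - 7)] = 2*(3*cos(c) - 2)*sin(c)*cos(c)/(7*(-cos(c)^3 + cos(c)^2 + 1)^2)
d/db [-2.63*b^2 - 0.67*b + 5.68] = -5.26*b - 0.67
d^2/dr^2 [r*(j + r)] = 2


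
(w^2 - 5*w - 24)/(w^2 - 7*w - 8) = (w + 3)/(w + 1)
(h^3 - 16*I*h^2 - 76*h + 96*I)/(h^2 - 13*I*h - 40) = (h^2 - 8*I*h - 12)/(h - 5*I)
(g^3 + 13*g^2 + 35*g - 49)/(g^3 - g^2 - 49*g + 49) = (g + 7)/(g - 7)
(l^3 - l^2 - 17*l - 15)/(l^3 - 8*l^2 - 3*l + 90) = (l + 1)/(l - 6)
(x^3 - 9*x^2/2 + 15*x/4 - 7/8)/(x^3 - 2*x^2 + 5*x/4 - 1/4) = (x - 7/2)/(x - 1)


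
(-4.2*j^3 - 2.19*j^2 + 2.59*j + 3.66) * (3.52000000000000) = -14.784*j^3 - 7.7088*j^2 + 9.1168*j + 12.8832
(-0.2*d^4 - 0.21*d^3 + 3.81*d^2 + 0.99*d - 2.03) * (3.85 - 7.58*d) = 1.516*d^5 + 0.8218*d^4 - 29.6883*d^3 + 7.1643*d^2 + 19.1989*d - 7.8155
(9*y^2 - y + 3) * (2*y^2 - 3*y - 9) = 18*y^4 - 29*y^3 - 72*y^2 - 27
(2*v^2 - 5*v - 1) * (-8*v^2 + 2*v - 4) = -16*v^4 + 44*v^3 - 10*v^2 + 18*v + 4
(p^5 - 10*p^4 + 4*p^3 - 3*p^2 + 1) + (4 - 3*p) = p^5 - 10*p^4 + 4*p^3 - 3*p^2 - 3*p + 5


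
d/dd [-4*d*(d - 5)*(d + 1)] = -12*d^2 + 32*d + 20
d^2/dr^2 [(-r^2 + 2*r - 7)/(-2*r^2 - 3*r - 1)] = 4*(-7*r^3 + 39*r^2 + 69*r + 28)/(8*r^6 + 36*r^5 + 66*r^4 + 63*r^3 + 33*r^2 + 9*r + 1)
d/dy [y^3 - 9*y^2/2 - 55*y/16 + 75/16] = 3*y^2 - 9*y - 55/16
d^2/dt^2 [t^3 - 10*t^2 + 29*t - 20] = 6*t - 20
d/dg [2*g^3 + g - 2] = 6*g^2 + 1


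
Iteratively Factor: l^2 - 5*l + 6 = (l - 2)*(l - 3)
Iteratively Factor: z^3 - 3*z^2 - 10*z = (z)*(z^2 - 3*z - 10) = z*(z + 2)*(z - 5)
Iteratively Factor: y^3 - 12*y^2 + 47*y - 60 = (y - 3)*(y^2 - 9*y + 20) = (y - 5)*(y - 3)*(y - 4)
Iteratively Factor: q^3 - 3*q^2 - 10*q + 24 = (q - 4)*(q^2 + q - 6) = (q - 4)*(q - 2)*(q + 3)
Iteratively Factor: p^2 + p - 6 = (p - 2)*(p + 3)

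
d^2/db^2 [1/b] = 2/b^3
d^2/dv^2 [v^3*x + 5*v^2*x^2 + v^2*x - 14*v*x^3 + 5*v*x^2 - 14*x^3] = 2*x*(3*v + 5*x + 1)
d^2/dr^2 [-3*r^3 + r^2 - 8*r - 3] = 2 - 18*r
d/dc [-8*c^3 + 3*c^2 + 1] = 6*c*(1 - 4*c)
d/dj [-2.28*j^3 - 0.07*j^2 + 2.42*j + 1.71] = -6.84*j^2 - 0.14*j + 2.42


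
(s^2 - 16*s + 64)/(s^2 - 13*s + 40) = (s - 8)/(s - 5)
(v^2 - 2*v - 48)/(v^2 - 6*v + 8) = (v^2 - 2*v - 48)/(v^2 - 6*v + 8)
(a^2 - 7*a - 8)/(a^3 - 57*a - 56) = 1/(a + 7)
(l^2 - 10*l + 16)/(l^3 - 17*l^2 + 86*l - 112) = 1/(l - 7)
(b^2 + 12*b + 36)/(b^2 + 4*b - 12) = (b + 6)/(b - 2)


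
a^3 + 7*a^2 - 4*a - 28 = (a - 2)*(a + 2)*(a + 7)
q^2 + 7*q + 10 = (q + 2)*(q + 5)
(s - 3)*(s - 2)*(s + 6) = s^3 + s^2 - 24*s + 36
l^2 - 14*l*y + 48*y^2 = (l - 8*y)*(l - 6*y)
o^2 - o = o*(o - 1)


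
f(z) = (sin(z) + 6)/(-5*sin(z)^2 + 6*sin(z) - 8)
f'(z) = (10*sin(z)*cos(z) - 6*cos(z))*(sin(z) + 6)/(-5*sin(z)^2 + 6*sin(z) - 8)^2 + cos(z)/(-5*sin(z)^2 + 6*sin(z) - 8)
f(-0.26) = -0.58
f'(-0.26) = -0.59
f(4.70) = -0.26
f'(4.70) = 0.00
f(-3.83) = -1.07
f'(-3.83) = 0.08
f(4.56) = -0.27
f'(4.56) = 0.04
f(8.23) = -1.03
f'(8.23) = -0.13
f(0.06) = -0.79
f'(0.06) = -0.69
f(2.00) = -1.03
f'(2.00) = -0.14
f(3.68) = -0.44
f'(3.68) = 0.41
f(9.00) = -1.01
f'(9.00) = 0.41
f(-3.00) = -0.65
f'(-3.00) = 0.65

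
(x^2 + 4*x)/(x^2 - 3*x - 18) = x*(x + 4)/(x^2 - 3*x - 18)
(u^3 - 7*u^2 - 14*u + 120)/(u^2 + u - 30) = (u^2 - 2*u - 24)/(u + 6)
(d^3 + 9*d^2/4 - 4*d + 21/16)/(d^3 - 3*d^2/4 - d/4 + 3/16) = (2*d + 7)/(2*d + 1)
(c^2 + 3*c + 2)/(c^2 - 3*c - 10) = (c + 1)/(c - 5)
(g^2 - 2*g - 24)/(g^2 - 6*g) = (g + 4)/g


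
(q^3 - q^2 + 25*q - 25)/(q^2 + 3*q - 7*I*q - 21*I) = (q^3 - q^2 + 25*q - 25)/(q^2 + q*(3 - 7*I) - 21*I)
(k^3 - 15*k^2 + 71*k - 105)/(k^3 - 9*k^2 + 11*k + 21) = (k - 5)/(k + 1)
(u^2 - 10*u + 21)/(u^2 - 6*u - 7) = (u - 3)/(u + 1)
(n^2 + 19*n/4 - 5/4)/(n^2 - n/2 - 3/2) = (-4*n^2 - 19*n + 5)/(2*(-2*n^2 + n + 3))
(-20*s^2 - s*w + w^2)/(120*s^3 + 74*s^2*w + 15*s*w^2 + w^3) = (-5*s + w)/(30*s^2 + 11*s*w + w^2)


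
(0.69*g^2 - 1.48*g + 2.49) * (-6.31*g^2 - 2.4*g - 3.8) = -4.3539*g^4 + 7.6828*g^3 - 14.7819*g^2 - 0.352*g - 9.462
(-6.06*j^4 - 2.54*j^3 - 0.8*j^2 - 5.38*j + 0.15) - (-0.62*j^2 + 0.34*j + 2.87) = -6.06*j^4 - 2.54*j^3 - 0.18*j^2 - 5.72*j - 2.72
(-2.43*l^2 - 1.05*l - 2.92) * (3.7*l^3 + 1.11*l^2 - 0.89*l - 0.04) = -8.991*l^5 - 6.5823*l^4 - 9.8068*l^3 - 2.2095*l^2 + 2.6408*l + 0.1168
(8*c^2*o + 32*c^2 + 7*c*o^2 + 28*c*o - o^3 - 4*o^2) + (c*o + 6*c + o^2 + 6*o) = 8*c^2*o + 32*c^2 + 7*c*o^2 + 29*c*o + 6*c - o^3 - 3*o^2 + 6*o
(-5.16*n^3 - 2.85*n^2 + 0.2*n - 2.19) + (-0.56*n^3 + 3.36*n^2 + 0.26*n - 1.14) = -5.72*n^3 + 0.51*n^2 + 0.46*n - 3.33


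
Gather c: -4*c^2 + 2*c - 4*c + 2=-4*c^2 - 2*c + 2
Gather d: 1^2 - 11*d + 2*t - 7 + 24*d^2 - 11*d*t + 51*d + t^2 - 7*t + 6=24*d^2 + d*(40 - 11*t) + t^2 - 5*t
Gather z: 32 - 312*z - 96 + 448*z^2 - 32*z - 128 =448*z^2 - 344*z - 192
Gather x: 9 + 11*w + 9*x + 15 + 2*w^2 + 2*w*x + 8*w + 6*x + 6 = 2*w^2 + 19*w + x*(2*w + 15) + 30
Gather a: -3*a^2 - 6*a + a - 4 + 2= -3*a^2 - 5*a - 2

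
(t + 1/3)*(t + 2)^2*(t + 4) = t^4 + 25*t^3/3 + 68*t^2/3 + 68*t/3 + 16/3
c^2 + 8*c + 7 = (c + 1)*(c + 7)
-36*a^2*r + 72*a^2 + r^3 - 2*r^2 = (-6*a + r)*(6*a + r)*(r - 2)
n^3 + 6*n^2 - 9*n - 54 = (n - 3)*(n + 3)*(n + 6)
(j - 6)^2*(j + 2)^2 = j^4 - 8*j^3 - 8*j^2 + 96*j + 144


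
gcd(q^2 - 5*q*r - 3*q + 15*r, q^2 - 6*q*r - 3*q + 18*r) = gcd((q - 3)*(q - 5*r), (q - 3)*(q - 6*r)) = q - 3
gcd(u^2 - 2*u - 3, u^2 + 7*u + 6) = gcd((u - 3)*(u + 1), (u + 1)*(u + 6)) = u + 1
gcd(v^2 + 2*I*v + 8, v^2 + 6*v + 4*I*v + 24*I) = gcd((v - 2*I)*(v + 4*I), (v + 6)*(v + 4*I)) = v + 4*I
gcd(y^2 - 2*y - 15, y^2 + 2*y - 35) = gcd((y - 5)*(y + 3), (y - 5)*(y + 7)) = y - 5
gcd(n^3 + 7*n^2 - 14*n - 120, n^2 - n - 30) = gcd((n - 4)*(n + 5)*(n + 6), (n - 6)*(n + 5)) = n + 5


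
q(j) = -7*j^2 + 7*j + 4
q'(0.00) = 7.00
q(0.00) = 4.00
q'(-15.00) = 217.00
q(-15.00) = -1676.00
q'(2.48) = -27.72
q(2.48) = -21.69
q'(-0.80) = 18.20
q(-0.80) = -6.08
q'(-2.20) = 37.80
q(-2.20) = -45.28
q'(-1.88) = 33.32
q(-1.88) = -33.90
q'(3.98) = -48.72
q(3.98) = -79.02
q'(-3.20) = 51.80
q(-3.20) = -90.08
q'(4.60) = -57.40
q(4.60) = -111.92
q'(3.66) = -44.24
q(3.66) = -64.15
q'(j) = 7 - 14*j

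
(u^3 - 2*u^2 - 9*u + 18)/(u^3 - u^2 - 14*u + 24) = (u + 3)/(u + 4)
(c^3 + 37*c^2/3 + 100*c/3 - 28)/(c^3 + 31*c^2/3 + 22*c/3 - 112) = (3*c - 2)/(3*c - 8)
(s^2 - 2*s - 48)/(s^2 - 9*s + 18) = (s^2 - 2*s - 48)/(s^2 - 9*s + 18)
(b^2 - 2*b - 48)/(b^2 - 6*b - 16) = (b + 6)/(b + 2)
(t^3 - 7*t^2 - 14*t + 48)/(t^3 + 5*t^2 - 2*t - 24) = (t - 8)/(t + 4)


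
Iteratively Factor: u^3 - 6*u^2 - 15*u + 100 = (u + 4)*(u^2 - 10*u + 25) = (u - 5)*(u + 4)*(u - 5)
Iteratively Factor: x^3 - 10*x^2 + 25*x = (x)*(x^2 - 10*x + 25) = x*(x - 5)*(x - 5)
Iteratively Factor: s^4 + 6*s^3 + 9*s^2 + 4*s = (s)*(s^3 + 6*s^2 + 9*s + 4) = s*(s + 4)*(s^2 + 2*s + 1) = s*(s + 1)*(s + 4)*(s + 1)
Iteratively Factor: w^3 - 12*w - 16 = (w - 4)*(w^2 + 4*w + 4) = (w - 4)*(w + 2)*(w + 2)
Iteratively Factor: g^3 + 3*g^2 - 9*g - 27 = (g + 3)*(g^2 - 9) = (g - 3)*(g + 3)*(g + 3)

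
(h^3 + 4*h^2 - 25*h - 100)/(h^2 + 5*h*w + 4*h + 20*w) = (h^2 - 25)/(h + 5*w)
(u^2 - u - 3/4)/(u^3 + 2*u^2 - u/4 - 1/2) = (2*u - 3)/(2*u^2 + 3*u - 2)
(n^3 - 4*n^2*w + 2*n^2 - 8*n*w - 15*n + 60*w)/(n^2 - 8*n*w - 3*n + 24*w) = (-n^2 + 4*n*w - 5*n + 20*w)/(-n + 8*w)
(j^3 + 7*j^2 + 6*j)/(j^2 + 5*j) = (j^2 + 7*j + 6)/(j + 5)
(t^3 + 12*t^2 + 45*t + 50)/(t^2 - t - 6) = (t^2 + 10*t + 25)/(t - 3)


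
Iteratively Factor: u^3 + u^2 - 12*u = (u)*(u^2 + u - 12) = u*(u - 3)*(u + 4)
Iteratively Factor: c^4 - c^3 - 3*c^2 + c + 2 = (c + 1)*(c^3 - 2*c^2 - c + 2) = (c - 2)*(c + 1)*(c^2 - 1) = (c - 2)*(c + 1)^2*(c - 1)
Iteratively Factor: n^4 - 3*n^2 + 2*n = (n + 2)*(n^3 - 2*n^2 + n) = n*(n + 2)*(n^2 - 2*n + 1) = n*(n - 1)*(n + 2)*(n - 1)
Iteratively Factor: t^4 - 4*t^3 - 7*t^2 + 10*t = (t)*(t^3 - 4*t^2 - 7*t + 10) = t*(t + 2)*(t^2 - 6*t + 5) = t*(t - 1)*(t + 2)*(t - 5)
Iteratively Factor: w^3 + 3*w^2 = (w)*(w^2 + 3*w) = w^2*(w + 3)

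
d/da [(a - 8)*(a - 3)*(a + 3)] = 3*a^2 - 16*a - 9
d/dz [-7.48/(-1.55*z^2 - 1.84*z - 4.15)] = (-23.188*z - 13.7632)/(1.55*z^2 + 1.84*z + 4.15)^2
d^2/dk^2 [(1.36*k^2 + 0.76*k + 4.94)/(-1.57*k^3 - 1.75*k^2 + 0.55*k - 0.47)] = (-6.704528*k^6 - 11.239944*k^5 - 165.694032*k^4 - 211.698304*k^3 - 51.737112*k^2 + 54.150456*k + 4.143832)/(3.869893*k^9 + 12.940725*k^8 + 10.35729*k^7 - 0.231866000000002*k^6 + 4.1196*k^5 + 3.47118*k^4 - 1.840186*k^3 + 1.58625*k^2 - 0.364485*k + 0.103823)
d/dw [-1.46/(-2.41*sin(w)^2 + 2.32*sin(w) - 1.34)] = (3.3872 - 7.0372*sin(w))*cos(w)/(2.41*sin(w)^2 - 2.32*sin(w) + 1.34)^2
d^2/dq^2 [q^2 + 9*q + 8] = 2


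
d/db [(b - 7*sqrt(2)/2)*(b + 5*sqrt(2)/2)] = 2*b - sqrt(2)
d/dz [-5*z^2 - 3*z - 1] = -10*z - 3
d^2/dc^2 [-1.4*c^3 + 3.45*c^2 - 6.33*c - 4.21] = 6.9 - 8.4*c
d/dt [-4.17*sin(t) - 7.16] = -4.17*cos(t)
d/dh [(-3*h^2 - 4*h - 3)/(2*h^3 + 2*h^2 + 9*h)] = (6*h^4 + 16*h^3 - h^2 + 12*h + 27)/(h^2*(4*h^4 + 8*h^3 + 40*h^2 + 36*h + 81))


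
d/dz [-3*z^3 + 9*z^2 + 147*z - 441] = -9*z^2 + 18*z + 147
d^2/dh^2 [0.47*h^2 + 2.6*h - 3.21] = 0.940000000000000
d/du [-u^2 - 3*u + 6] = -2*u - 3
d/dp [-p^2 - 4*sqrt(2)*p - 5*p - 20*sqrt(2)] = -2*p - 4*sqrt(2) - 5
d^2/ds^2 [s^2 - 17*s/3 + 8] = 2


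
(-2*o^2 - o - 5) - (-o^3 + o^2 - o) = o^3 - 3*o^2 - 5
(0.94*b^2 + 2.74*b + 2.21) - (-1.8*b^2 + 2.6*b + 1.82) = 2.74*b^2 + 0.14*b + 0.39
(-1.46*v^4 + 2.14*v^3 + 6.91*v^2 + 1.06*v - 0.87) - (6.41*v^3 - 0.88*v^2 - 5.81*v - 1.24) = -1.46*v^4 - 4.27*v^3 + 7.79*v^2 + 6.87*v + 0.37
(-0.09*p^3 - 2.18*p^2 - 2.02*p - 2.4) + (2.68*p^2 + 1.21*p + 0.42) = -0.09*p^3 + 0.5*p^2 - 0.81*p - 1.98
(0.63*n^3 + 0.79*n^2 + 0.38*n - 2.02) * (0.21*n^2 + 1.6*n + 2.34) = 0.1323*n^5 + 1.1739*n^4 + 2.818*n^3 + 2.0324*n^2 - 2.3428*n - 4.7268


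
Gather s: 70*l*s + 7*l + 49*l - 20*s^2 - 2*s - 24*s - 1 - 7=56*l - 20*s^2 + s*(70*l - 26) - 8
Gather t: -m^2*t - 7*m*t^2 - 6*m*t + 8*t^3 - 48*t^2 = 8*t^3 + t^2*(-7*m - 48) + t*(-m^2 - 6*m)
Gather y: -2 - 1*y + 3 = 1 - y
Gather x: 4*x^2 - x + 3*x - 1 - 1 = 4*x^2 + 2*x - 2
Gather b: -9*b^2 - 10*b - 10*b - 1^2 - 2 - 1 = -9*b^2 - 20*b - 4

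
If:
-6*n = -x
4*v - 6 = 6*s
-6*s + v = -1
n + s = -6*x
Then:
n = -5/333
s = 5/9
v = 7/3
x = -10/111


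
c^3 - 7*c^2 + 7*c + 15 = (c - 5)*(c - 3)*(c + 1)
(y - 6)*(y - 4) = y^2 - 10*y + 24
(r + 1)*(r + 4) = r^2 + 5*r + 4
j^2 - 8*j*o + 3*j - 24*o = (j + 3)*(j - 8*o)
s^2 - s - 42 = (s - 7)*(s + 6)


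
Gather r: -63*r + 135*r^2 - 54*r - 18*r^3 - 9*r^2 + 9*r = -18*r^3 + 126*r^2 - 108*r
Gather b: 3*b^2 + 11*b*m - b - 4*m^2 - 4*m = 3*b^2 + b*(11*m - 1) - 4*m^2 - 4*m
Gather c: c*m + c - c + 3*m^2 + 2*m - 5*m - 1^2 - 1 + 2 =c*m + 3*m^2 - 3*m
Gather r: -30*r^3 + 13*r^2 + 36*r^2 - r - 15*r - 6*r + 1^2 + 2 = -30*r^3 + 49*r^2 - 22*r + 3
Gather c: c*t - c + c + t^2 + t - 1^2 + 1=c*t + t^2 + t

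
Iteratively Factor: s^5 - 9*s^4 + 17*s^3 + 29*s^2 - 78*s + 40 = (s - 5)*(s^4 - 4*s^3 - 3*s^2 + 14*s - 8) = (s - 5)*(s - 4)*(s^3 - 3*s + 2) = (s - 5)*(s - 4)*(s + 2)*(s^2 - 2*s + 1) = (s - 5)*(s - 4)*(s - 1)*(s + 2)*(s - 1)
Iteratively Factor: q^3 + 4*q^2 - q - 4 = (q - 1)*(q^2 + 5*q + 4) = (q - 1)*(q + 4)*(q + 1)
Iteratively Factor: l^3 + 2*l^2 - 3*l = (l + 3)*(l^2 - l) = l*(l + 3)*(l - 1)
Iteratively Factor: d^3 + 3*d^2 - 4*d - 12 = (d + 3)*(d^2 - 4) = (d + 2)*(d + 3)*(d - 2)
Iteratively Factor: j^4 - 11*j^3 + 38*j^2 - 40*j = (j)*(j^3 - 11*j^2 + 38*j - 40) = j*(j - 2)*(j^2 - 9*j + 20) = j*(j - 5)*(j - 2)*(j - 4)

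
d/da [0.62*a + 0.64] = 0.620000000000000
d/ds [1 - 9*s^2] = -18*s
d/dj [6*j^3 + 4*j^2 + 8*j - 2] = 18*j^2 + 8*j + 8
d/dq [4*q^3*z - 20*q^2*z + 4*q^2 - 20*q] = 12*q^2*z - 40*q*z + 8*q - 20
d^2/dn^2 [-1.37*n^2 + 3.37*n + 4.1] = -2.74000000000000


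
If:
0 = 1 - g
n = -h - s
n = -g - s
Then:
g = 1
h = 1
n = -s - 1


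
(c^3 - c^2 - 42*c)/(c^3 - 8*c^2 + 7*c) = (c + 6)/(c - 1)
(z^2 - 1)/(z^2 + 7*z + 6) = (z - 1)/(z + 6)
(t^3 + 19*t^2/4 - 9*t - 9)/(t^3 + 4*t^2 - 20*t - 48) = (4*t^2 - 5*t - 6)/(4*(t^2 - 2*t - 8))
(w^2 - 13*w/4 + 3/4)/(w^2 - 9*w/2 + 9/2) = (4*w - 1)/(2*(2*w - 3))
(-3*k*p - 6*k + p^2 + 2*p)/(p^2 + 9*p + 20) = (-3*k*p - 6*k + p^2 + 2*p)/(p^2 + 9*p + 20)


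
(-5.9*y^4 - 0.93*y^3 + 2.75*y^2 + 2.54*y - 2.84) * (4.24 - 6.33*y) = 37.347*y^5 - 19.1291*y^4 - 21.3507*y^3 - 4.4182*y^2 + 28.7468*y - 12.0416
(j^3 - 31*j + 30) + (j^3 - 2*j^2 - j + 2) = 2*j^3 - 2*j^2 - 32*j + 32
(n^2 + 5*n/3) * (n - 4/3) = n^3 + n^2/3 - 20*n/9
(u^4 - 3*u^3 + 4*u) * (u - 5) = u^5 - 8*u^4 + 15*u^3 + 4*u^2 - 20*u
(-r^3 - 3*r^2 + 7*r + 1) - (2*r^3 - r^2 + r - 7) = -3*r^3 - 2*r^2 + 6*r + 8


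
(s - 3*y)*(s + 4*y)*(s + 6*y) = s^3 + 7*s^2*y - 6*s*y^2 - 72*y^3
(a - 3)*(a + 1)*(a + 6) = a^3 + 4*a^2 - 15*a - 18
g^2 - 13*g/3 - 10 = (g - 6)*(g + 5/3)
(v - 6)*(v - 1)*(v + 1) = v^3 - 6*v^2 - v + 6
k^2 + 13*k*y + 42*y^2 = (k + 6*y)*(k + 7*y)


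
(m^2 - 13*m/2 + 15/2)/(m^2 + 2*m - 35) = (m - 3/2)/(m + 7)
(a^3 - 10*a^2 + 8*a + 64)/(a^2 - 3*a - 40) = (a^2 - 2*a - 8)/(a + 5)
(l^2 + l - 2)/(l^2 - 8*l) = (l^2 + l - 2)/(l*(l - 8))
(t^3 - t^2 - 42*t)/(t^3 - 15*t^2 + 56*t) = (t + 6)/(t - 8)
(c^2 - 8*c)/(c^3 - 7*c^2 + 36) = c*(c - 8)/(c^3 - 7*c^2 + 36)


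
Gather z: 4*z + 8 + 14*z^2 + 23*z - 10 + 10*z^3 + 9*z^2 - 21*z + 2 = 10*z^3 + 23*z^2 + 6*z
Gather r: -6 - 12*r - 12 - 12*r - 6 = -24*r - 24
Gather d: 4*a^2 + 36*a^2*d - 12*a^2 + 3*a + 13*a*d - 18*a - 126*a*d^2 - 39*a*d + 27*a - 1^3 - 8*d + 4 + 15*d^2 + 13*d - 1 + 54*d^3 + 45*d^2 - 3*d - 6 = -8*a^2 + 12*a + 54*d^3 + d^2*(60 - 126*a) + d*(36*a^2 - 26*a + 2) - 4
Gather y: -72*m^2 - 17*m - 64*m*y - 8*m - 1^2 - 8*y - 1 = -72*m^2 - 25*m + y*(-64*m - 8) - 2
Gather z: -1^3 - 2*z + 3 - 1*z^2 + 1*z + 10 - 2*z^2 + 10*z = -3*z^2 + 9*z + 12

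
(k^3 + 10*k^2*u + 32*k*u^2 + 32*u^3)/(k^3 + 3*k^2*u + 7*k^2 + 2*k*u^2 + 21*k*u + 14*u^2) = (k^2 + 8*k*u + 16*u^2)/(k^2 + k*u + 7*k + 7*u)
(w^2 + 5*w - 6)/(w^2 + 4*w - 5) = (w + 6)/(w + 5)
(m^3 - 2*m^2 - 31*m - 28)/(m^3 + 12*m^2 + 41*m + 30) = (m^2 - 3*m - 28)/(m^2 + 11*m + 30)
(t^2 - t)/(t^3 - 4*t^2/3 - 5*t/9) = 9*(1 - t)/(-9*t^2 + 12*t + 5)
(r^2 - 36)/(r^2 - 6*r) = (r + 6)/r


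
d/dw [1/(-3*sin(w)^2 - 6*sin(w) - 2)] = 6*(sin(w) + 1)*cos(w)/(3*sin(w)^2 + 6*sin(w) + 2)^2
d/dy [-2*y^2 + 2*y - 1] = 2 - 4*y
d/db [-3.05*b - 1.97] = -3.05000000000000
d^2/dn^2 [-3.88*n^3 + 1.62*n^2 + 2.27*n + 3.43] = 3.24 - 23.28*n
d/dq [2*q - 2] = 2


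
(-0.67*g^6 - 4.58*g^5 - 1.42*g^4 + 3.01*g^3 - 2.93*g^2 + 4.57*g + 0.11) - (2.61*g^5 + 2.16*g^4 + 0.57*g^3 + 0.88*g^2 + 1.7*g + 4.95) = -0.67*g^6 - 7.19*g^5 - 3.58*g^4 + 2.44*g^3 - 3.81*g^2 + 2.87*g - 4.84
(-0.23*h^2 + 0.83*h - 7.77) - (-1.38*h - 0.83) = -0.23*h^2 + 2.21*h - 6.94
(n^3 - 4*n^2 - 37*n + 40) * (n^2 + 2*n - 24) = n^5 - 2*n^4 - 69*n^3 + 62*n^2 + 968*n - 960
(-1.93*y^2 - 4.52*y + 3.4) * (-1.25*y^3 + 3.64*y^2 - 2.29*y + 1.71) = 2.4125*y^5 - 1.3752*y^4 - 16.2831*y^3 + 19.4265*y^2 - 15.5152*y + 5.814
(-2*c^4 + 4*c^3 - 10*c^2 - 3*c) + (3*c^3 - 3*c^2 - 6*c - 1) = -2*c^4 + 7*c^3 - 13*c^2 - 9*c - 1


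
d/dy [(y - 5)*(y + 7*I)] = 2*y - 5 + 7*I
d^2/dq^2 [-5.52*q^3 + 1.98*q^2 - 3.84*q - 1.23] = 3.96 - 33.12*q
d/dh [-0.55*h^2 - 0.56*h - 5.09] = -1.1*h - 0.56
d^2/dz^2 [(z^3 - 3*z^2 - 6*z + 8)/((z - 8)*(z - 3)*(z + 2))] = 4*(3*z^3 - 30*z^2 + 114*z - 178)/(z^6 - 33*z^5 + 435*z^4 - 2915*z^3 + 10440*z^2 - 19008*z + 13824)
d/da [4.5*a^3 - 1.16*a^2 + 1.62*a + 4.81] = 13.5*a^2 - 2.32*a + 1.62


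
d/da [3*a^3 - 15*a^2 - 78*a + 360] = 9*a^2 - 30*a - 78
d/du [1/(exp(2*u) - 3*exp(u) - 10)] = (3 - 2*exp(u))*exp(u)/(-exp(2*u) + 3*exp(u) + 10)^2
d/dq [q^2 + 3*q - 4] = 2*q + 3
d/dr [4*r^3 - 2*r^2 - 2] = 4*r*(3*r - 1)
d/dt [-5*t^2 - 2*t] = -10*t - 2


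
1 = 1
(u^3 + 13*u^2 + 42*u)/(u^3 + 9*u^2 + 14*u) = (u + 6)/(u + 2)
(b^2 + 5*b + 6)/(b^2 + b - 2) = (b + 3)/(b - 1)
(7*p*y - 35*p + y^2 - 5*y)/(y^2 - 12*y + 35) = (7*p + y)/(y - 7)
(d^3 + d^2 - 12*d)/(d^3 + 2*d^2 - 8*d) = (d - 3)/(d - 2)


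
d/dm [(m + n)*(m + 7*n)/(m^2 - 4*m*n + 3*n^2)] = 4*n*(-3*m^2 - 2*m*n + 13*n^2)/(m^4 - 8*m^3*n + 22*m^2*n^2 - 24*m*n^3 + 9*n^4)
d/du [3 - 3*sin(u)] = -3*cos(u)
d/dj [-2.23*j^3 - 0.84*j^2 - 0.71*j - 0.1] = -6.69*j^2 - 1.68*j - 0.71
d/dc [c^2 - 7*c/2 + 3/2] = 2*c - 7/2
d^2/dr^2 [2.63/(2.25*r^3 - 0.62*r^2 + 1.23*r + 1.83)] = ((3.2612 - 35.505*r)*(2.25*r^3 - 0.62*r^2 + 1.23*r + 1.83) + 2.63*(6.75*r^2 - 1.24*r + 1.23)*(13.5*r^2 - 2.48*r + 2.46))/(2.25*r^3 - 0.62*r^2 + 1.23*r + 1.83)^3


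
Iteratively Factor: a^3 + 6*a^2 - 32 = (a - 2)*(a^2 + 8*a + 16) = (a - 2)*(a + 4)*(a + 4)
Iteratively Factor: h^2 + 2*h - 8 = (h + 4)*(h - 2)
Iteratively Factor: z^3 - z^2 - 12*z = (z + 3)*(z^2 - 4*z) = (z - 4)*(z + 3)*(z)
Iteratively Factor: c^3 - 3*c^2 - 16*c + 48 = (c - 4)*(c^2 + c - 12) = (c - 4)*(c + 4)*(c - 3)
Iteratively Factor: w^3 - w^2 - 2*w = (w)*(w^2 - w - 2) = w*(w - 2)*(w + 1)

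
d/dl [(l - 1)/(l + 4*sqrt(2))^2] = (-l + 2 + 4*sqrt(2))/(l + 4*sqrt(2))^3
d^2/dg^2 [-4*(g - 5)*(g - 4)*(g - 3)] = 96 - 24*g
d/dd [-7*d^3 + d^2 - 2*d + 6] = -21*d^2 + 2*d - 2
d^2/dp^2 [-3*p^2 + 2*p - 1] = -6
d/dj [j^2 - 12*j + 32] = 2*j - 12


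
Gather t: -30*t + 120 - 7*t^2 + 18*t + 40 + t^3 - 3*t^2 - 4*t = t^3 - 10*t^2 - 16*t + 160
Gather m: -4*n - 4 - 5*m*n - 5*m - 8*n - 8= m*(-5*n - 5) - 12*n - 12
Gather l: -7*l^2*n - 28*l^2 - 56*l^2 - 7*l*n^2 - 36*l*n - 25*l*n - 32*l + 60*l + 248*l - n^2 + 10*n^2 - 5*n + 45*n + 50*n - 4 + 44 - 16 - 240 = l^2*(-7*n - 84) + l*(-7*n^2 - 61*n + 276) + 9*n^2 + 90*n - 216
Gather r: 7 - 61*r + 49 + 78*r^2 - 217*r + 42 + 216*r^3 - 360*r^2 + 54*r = 216*r^3 - 282*r^2 - 224*r + 98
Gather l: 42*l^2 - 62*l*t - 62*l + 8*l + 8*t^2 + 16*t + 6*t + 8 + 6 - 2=42*l^2 + l*(-62*t - 54) + 8*t^2 + 22*t + 12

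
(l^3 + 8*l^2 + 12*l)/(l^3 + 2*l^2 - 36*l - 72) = l/(l - 6)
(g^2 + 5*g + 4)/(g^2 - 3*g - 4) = (g + 4)/(g - 4)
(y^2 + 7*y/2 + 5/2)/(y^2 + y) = (y + 5/2)/y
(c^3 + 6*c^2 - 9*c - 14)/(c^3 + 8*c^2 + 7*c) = (c - 2)/c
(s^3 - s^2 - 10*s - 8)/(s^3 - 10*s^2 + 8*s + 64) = (s + 1)/(s - 8)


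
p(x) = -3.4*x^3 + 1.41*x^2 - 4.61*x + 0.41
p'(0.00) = -4.61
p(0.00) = 0.41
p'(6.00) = -354.89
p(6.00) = -710.89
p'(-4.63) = -236.32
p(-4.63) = 389.44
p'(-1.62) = -35.95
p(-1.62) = 26.03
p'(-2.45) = -72.74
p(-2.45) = 70.17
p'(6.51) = -418.53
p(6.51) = -907.89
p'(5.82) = -333.70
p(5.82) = -648.93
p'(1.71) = -29.61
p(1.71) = -20.35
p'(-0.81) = -13.59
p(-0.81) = 6.88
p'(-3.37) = -129.95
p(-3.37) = 162.09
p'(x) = -10.2*x^2 + 2.82*x - 4.61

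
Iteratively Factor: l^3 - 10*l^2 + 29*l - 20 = (l - 5)*(l^2 - 5*l + 4) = (l - 5)*(l - 4)*(l - 1)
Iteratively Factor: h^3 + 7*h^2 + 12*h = (h)*(h^2 + 7*h + 12) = h*(h + 4)*(h + 3)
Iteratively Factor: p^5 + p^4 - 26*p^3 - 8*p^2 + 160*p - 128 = (p + 4)*(p^4 - 3*p^3 - 14*p^2 + 48*p - 32) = (p - 4)*(p + 4)*(p^3 + p^2 - 10*p + 8) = (p - 4)*(p - 1)*(p + 4)*(p^2 + 2*p - 8) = (p - 4)*(p - 1)*(p + 4)^2*(p - 2)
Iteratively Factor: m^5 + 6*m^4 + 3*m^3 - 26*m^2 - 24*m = (m - 2)*(m^4 + 8*m^3 + 19*m^2 + 12*m) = (m - 2)*(m + 1)*(m^3 + 7*m^2 + 12*m) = (m - 2)*(m + 1)*(m + 4)*(m^2 + 3*m) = (m - 2)*(m + 1)*(m + 3)*(m + 4)*(m)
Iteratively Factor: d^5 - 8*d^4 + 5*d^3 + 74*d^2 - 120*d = (d - 2)*(d^4 - 6*d^3 - 7*d^2 + 60*d) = (d - 5)*(d - 2)*(d^3 - d^2 - 12*d) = d*(d - 5)*(d - 2)*(d^2 - d - 12) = d*(d - 5)*(d - 2)*(d + 3)*(d - 4)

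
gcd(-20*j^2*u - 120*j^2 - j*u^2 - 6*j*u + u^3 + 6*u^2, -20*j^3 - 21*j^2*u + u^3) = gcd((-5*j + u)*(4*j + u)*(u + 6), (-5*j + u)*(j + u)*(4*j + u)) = -20*j^2 - j*u + u^2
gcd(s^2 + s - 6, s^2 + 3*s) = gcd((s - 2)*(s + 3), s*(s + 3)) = s + 3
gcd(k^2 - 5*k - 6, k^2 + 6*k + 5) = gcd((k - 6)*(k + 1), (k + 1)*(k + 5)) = k + 1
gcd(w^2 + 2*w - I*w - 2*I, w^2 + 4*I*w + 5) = w - I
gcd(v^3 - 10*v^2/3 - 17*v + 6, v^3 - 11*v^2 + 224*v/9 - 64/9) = v - 1/3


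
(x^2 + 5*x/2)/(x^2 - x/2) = (2*x + 5)/(2*x - 1)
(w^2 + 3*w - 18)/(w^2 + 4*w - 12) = (w - 3)/(w - 2)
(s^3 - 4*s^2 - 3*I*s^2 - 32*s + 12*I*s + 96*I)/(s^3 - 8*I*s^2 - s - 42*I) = (s^2 - 4*s - 32)/(s^2 - 5*I*s + 14)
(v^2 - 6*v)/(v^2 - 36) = v/(v + 6)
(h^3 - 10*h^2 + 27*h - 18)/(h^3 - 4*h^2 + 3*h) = (h - 6)/h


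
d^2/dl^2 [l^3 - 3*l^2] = 6*l - 6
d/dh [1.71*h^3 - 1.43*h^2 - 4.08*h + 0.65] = 5.13*h^2 - 2.86*h - 4.08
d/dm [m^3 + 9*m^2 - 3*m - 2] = 3*m^2 + 18*m - 3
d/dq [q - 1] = 1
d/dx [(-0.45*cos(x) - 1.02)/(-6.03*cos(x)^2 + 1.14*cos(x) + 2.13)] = (2.7135*cos(x)^2 + 12.3012*cos(x) - 0.2043)*sin(x)/(36.3609*cos(x)^4 - 13.7484*cos(x)^3 - 24.3882*cos(x)^2 + 4.8564*cos(x) + 4.5369)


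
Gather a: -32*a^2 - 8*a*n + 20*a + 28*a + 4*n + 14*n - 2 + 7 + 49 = -32*a^2 + a*(48 - 8*n) + 18*n + 54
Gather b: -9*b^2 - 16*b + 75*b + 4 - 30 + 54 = -9*b^2 + 59*b + 28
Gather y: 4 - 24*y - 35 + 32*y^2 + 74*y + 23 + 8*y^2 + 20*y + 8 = 40*y^2 + 70*y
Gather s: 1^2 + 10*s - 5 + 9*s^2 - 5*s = 9*s^2 + 5*s - 4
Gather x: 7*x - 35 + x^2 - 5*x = x^2 + 2*x - 35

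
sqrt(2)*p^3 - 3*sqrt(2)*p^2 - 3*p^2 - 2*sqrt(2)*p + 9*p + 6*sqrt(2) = (p - 3)*(p - 2*sqrt(2))*(sqrt(2)*p + 1)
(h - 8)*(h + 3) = h^2 - 5*h - 24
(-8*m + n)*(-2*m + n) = 16*m^2 - 10*m*n + n^2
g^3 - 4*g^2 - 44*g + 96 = (g - 8)*(g - 2)*(g + 6)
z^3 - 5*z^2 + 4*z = z*(z - 4)*(z - 1)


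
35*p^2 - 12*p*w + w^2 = (-7*p + w)*(-5*p + w)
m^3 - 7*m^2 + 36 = (m - 6)*(m - 3)*(m + 2)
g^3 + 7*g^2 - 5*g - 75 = (g - 3)*(g + 5)^2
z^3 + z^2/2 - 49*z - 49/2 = (z - 7)*(z + 1/2)*(z + 7)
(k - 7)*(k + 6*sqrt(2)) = k^2 - 7*k + 6*sqrt(2)*k - 42*sqrt(2)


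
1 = 1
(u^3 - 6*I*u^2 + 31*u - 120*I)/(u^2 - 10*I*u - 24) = (-u^3 + 6*I*u^2 - 31*u + 120*I)/(-u^2 + 10*I*u + 24)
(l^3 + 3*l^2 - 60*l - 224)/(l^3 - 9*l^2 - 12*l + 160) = (l + 7)/(l - 5)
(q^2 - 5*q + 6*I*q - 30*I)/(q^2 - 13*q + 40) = (q + 6*I)/(q - 8)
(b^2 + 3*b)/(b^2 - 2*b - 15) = b/(b - 5)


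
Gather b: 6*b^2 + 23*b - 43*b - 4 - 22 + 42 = 6*b^2 - 20*b + 16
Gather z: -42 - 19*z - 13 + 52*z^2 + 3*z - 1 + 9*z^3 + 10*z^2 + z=9*z^3 + 62*z^2 - 15*z - 56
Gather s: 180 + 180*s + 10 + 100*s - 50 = 280*s + 140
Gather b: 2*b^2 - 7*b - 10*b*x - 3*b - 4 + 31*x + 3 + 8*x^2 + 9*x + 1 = 2*b^2 + b*(-10*x - 10) + 8*x^2 + 40*x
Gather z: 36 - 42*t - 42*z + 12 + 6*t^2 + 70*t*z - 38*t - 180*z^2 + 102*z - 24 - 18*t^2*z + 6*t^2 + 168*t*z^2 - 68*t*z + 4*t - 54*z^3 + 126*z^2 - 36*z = 12*t^2 - 76*t - 54*z^3 + z^2*(168*t - 54) + z*(-18*t^2 + 2*t + 24) + 24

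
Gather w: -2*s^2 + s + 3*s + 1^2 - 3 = -2*s^2 + 4*s - 2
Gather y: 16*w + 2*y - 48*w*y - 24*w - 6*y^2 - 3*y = -8*w - 6*y^2 + y*(-48*w - 1)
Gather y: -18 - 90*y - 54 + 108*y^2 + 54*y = 108*y^2 - 36*y - 72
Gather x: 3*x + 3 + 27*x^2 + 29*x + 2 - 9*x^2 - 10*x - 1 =18*x^2 + 22*x + 4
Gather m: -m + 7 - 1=6 - m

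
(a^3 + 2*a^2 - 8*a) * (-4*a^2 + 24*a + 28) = -4*a^5 + 16*a^4 + 108*a^3 - 136*a^2 - 224*a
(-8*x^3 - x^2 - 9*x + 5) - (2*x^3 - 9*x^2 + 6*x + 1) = -10*x^3 + 8*x^2 - 15*x + 4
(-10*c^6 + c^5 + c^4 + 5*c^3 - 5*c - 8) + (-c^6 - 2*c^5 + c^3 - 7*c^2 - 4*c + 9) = -11*c^6 - c^5 + c^4 + 6*c^3 - 7*c^2 - 9*c + 1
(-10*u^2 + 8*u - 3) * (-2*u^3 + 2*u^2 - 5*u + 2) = 20*u^5 - 36*u^4 + 72*u^3 - 66*u^2 + 31*u - 6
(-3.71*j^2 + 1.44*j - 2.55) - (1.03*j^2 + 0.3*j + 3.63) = -4.74*j^2 + 1.14*j - 6.18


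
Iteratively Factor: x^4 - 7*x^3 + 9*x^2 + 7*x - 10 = (x - 1)*(x^3 - 6*x^2 + 3*x + 10) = (x - 1)*(x + 1)*(x^2 - 7*x + 10) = (x - 5)*(x - 1)*(x + 1)*(x - 2)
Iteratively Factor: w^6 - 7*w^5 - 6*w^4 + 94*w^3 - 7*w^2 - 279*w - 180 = (w + 1)*(w^5 - 8*w^4 + 2*w^3 + 92*w^2 - 99*w - 180) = (w - 4)*(w + 1)*(w^4 - 4*w^3 - 14*w^2 + 36*w + 45) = (w - 5)*(w - 4)*(w + 1)*(w^3 + w^2 - 9*w - 9) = (w - 5)*(w - 4)*(w - 3)*(w + 1)*(w^2 + 4*w + 3) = (w - 5)*(w - 4)*(w - 3)*(w + 1)^2*(w + 3)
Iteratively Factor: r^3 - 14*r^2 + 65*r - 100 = (r - 5)*(r^2 - 9*r + 20) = (r - 5)^2*(r - 4)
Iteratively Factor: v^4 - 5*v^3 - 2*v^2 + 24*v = (v - 3)*(v^3 - 2*v^2 - 8*v) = v*(v - 3)*(v^2 - 2*v - 8) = v*(v - 3)*(v + 2)*(v - 4)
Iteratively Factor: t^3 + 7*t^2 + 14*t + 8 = (t + 2)*(t^2 + 5*t + 4) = (t + 1)*(t + 2)*(t + 4)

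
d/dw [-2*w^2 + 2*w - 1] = 2 - 4*w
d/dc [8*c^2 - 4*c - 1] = 16*c - 4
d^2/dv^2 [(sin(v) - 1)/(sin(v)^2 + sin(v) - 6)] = (-9*sin(v)^5 + 5*sin(v)^4 + 13*sin(v)^2 - 73*sin(v)/4 + 21*sin(3*v)/4 + sin(5*v)/2 - 2)/((sin(v) - 2)^3*(sin(v) + 3)^3)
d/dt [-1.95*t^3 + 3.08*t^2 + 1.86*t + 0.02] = -5.85*t^2 + 6.16*t + 1.86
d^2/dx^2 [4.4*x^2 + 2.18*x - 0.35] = 8.80000000000000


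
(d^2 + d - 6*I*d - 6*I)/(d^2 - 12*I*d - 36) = (d + 1)/(d - 6*I)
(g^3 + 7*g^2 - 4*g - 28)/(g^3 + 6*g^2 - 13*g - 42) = (g - 2)/(g - 3)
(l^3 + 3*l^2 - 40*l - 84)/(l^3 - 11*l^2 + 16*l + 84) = (l + 7)/(l - 7)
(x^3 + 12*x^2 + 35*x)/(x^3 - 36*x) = (x^2 + 12*x + 35)/(x^2 - 36)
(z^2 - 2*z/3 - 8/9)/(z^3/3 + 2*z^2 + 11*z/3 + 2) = (9*z^2 - 6*z - 8)/(3*(z^3 + 6*z^2 + 11*z + 6))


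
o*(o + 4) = o^2 + 4*o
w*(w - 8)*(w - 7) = w^3 - 15*w^2 + 56*w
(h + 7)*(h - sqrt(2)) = h^2 - sqrt(2)*h + 7*h - 7*sqrt(2)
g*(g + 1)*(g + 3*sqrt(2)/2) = g^3 + g^2 + 3*sqrt(2)*g^2/2 + 3*sqrt(2)*g/2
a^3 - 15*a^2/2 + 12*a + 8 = (a - 4)^2*(a + 1/2)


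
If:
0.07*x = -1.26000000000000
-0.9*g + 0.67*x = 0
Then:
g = -13.40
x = -18.00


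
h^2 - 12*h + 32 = (h - 8)*(h - 4)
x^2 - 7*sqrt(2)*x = x*(x - 7*sqrt(2))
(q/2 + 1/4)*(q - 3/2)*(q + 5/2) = q^3/2 + 3*q^2/4 - 13*q/8 - 15/16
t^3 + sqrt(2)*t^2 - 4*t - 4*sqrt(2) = (t - 2)*(t + 2)*(t + sqrt(2))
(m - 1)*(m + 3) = m^2 + 2*m - 3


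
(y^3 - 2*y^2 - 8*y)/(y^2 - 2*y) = (y^2 - 2*y - 8)/(y - 2)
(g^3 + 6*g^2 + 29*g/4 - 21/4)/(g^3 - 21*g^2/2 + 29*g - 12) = (2*g^2 + 13*g + 21)/(2*(g^2 - 10*g + 24))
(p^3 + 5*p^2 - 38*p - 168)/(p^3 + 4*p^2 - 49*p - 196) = (p - 6)/(p - 7)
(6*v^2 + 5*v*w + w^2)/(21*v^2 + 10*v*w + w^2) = (2*v + w)/(7*v + w)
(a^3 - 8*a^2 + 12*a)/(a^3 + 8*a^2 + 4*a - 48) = a*(a - 6)/(a^2 + 10*a + 24)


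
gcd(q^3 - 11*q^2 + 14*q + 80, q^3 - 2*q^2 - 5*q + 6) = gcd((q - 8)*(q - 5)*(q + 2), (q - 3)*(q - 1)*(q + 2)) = q + 2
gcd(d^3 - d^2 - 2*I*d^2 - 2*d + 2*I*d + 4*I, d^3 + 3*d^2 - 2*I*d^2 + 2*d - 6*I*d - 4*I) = d^2 + d*(1 - 2*I) - 2*I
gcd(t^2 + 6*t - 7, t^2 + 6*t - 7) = t^2 + 6*t - 7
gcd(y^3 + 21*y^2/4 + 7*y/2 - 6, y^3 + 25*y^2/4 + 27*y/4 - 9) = y^2 + 13*y/4 - 3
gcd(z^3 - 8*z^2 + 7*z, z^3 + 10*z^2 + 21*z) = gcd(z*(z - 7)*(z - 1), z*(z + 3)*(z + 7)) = z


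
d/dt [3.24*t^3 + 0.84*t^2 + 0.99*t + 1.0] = 9.72*t^2 + 1.68*t + 0.99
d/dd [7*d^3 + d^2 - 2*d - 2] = 21*d^2 + 2*d - 2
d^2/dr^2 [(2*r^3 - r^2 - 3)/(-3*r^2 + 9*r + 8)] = 2*(-183*r^3 - 279*r^2 - 627*r + 379)/(27*r^6 - 243*r^5 + 513*r^4 + 567*r^3 - 1368*r^2 - 1728*r - 512)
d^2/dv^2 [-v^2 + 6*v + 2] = -2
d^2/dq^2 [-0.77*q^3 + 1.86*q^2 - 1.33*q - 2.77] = 3.72 - 4.62*q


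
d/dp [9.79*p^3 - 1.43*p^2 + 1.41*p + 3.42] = 29.37*p^2 - 2.86*p + 1.41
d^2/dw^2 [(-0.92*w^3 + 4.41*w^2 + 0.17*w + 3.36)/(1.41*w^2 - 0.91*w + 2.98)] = (18.200504*w^3 - 56.130396*w^2 - 79.17294*w + 56.575876)/(2.803221*w^6 - 5.427513*w^5 + 21.276477*w^4 - 23.695399*w^3 + 44.967306*w^2 - 24.243492*w + 26.463592)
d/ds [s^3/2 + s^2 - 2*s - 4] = 3*s^2/2 + 2*s - 2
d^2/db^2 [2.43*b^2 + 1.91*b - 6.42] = 4.86000000000000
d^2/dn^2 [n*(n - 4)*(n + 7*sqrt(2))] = 6*n - 8 + 14*sqrt(2)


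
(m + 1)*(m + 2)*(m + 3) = m^3 + 6*m^2 + 11*m + 6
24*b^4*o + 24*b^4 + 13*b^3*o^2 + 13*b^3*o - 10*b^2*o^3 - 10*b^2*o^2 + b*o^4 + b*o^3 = (-8*b + o)*(-3*b + o)*(b + o)*(b*o + b)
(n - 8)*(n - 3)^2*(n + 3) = n^4 - 11*n^3 + 15*n^2 + 99*n - 216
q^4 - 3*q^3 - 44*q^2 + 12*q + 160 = (q - 8)*(q - 2)*(q + 2)*(q + 5)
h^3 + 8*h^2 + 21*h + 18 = (h + 2)*(h + 3)^2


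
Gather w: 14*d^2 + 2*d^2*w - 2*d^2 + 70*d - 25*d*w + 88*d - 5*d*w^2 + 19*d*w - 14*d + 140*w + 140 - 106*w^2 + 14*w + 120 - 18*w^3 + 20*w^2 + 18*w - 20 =12*d^2 + 144*d - 18*w^3 + w^2*(-5*d - 86) + w*(2*d^2 - 6*d + 172) + 240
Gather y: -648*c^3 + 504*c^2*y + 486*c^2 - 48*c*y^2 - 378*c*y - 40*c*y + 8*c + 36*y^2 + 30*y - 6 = -648*c^3 + 486*c^2 + 8*c + y^2*(36 - 48*c) + y*(504*c^2 - 418*c + 30) - 6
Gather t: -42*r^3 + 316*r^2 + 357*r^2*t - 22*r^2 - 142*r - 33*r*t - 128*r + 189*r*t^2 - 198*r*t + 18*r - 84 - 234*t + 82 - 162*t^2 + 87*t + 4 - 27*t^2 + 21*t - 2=-42*r^3 + 294*r^2 - 252*r + t^2*(189*r - 189) + t*(357*r^2 - 231*r - 126)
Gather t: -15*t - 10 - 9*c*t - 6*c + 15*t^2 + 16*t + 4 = -6*c + 15*t^2 + t*(1 - 9*c) - 6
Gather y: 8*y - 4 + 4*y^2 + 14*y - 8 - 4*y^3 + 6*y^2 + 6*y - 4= -4*y^3 + 10*y^2 + 28*y - 16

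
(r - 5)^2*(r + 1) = r^3 - 9*r^2 + 15*r + 25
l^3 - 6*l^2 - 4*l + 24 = (l - 6)*(l - 2)*(l + 2)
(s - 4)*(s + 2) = s^2 - 2*s - 8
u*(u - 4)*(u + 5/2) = u^3 - 3*u^2/2 - 10*u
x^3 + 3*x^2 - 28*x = x*(x - 4)*(x + 7)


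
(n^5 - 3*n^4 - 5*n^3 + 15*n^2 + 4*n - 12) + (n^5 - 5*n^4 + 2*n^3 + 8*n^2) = 2*n^5 - 8*n^4 - 3*n^3 + 23*n^2 + 4*n - 12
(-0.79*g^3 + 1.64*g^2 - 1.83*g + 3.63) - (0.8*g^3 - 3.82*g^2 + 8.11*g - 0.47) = -1.59*g^3 + 5.46*g^2 - 9.94*g + 4.1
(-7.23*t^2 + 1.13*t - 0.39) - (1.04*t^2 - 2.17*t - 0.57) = -8.27*t^2 + 3.3*t + 0.18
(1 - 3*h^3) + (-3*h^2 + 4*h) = -3*h^3 - 3*h^2 + 4*h + 1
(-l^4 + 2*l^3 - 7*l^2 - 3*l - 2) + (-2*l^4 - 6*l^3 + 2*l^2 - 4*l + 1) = -3*l^4 - 4*l^3 - 5*l^2 - 7*l - 1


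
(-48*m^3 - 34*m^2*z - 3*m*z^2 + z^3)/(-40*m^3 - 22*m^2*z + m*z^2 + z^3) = (-24*m^2 - 5*m*z + z^2)/(-20*m^2 - m*z + z^2)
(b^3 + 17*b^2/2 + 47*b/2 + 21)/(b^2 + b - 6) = (b^2 + 11*b/2 + 7)/(b - 2)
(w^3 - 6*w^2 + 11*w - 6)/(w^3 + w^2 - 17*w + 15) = (w - 2)/(w + 5)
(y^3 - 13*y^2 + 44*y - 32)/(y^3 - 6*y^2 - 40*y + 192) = (y - 1)/(y + 6)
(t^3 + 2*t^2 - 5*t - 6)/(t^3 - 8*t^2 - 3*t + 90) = (t^2 - t - 2)/(t^2 - 11*t + 30)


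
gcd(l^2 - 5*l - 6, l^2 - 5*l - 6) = l^2 - 5*l - 6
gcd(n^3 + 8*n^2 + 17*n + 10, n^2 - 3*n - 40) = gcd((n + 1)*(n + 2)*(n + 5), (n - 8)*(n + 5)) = n + 5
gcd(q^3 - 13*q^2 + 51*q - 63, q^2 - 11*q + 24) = q - 3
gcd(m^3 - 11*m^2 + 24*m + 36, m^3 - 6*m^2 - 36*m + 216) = m^2 - 12*m + 36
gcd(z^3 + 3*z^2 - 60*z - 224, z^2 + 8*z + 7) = z + 7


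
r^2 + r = r*(r + 1)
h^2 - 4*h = h*(h - 4)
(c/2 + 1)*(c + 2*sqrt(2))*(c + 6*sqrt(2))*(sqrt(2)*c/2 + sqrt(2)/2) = sqrt(2)*c^4/4 + 3*sqrt(2)*c^3/4 + 4*c^3 + 13*sqrt(2)*c^2/2 + 12*c^2 + 8*c + 18*sqrt(2)*c + 12*sqrt(2)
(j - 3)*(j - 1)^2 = j^3 - 5*j^2 + 7*j - 3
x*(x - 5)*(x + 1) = x^3 - 4*x^2 - 5*x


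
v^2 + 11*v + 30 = (v + 5)*(v + 6)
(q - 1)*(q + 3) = q^2 + 2*q - 3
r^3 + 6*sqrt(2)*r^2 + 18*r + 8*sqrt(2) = (r + sqrt(2))^2*(r + 4*sqrt(2))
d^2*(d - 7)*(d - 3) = d^4 - 10*d^3 + 21*d^2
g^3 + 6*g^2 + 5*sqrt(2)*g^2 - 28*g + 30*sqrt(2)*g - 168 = (g + 6)*(g - 2*sqrt(2))*(g + 7*sqrt(2))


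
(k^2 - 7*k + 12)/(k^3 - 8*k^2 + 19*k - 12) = 1/(k - 1)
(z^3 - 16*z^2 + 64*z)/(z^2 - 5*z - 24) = z*(z - 8)/(z + 3)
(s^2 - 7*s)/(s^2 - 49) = s/(s + 7)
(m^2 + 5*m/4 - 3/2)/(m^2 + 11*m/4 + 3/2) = (4*m - 3)/(4*m + 3)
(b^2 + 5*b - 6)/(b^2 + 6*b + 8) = (b^2 + 5*b - 6)/(b^2 + 6*b + 8)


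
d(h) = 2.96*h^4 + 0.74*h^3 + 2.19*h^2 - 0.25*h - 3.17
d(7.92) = 12146.27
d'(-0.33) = -1.88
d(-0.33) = -2.84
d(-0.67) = -1.65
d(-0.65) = -1.76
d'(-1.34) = -30.62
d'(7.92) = 6055.72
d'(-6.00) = -2504.05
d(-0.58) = -2.10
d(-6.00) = 3753.49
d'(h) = 11.84*h^3 + 2.22*h^2 + 4.38*h - 0.25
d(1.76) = 35.61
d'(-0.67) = -5.75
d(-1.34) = 8.86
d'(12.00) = 20831.51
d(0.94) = 1.46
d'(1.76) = 78.88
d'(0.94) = 15.66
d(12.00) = 62966.47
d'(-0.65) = -5.41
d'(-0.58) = -4.35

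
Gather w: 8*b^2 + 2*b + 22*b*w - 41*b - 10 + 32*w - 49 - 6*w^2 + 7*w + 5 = 8*b^2 - 39*b - 6*w^2 + w*(22*b + 39) - 54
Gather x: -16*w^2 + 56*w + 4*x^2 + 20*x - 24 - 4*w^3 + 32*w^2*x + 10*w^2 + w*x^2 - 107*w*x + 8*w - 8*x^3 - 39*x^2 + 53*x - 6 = -4*w^3 - 6*w^2 + 64*w - 8*x^3 + x^2*(w - 35) + x*(32*w^2 - 107*w + 73) - 30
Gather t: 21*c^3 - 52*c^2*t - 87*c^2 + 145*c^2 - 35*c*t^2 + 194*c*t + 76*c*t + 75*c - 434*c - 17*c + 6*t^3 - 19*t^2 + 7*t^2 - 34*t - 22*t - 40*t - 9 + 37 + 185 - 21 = 21*c^3 + 58*c^2 - 376*c + 6*t^3 + t^2*(-35*c - 12) + t*(-52*c^2 + 270*c - 96) + 192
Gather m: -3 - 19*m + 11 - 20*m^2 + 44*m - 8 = -20*m^2 + 25*m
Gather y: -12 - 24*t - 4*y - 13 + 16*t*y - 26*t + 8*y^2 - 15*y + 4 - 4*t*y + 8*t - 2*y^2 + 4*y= -42*t + 6*y^2 + y*(12*t - 15) - 21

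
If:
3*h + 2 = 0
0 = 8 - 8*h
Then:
No Solution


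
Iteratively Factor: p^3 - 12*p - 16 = (p - 4)*(p^2 + 4*p + 4) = (p - 4)*(p + 2)*(p + 2)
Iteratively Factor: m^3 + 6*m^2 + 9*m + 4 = (m + 4)*(m^2 + 2*m + 1) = (m + 1)*(m + 4)*(m + 1)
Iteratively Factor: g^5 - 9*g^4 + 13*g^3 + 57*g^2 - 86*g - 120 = (g - 3)*(g^4 - 6*g^3 - 5*g^2 + 42*g + 40) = (g - 3)*(g + 2)*(g^3 - 8*g^2 + 11*g + 20) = (g - 5)*(g - 3)*(g + 2)*(g^2 - 3*g - 4) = (g - 5)*(g - 3)*(g + 1)*(g + 2)*(g - 4)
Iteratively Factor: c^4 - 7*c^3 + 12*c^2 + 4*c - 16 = (c - 4)*(c^3 - 3*c^2 + 4) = (c - 4)*(c + 1)*(c^2 - 4*c + 4) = (c - 4)*(c - 2)*(c + 1)*(c - 2)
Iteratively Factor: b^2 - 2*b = (b)*(b - 2)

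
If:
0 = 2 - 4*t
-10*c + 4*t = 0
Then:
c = 1/5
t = 1/2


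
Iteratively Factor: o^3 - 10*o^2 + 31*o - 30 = (o - 3)*(o^2 - 7*o + 10) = (o - 3)*(o - 2)*(o - 5)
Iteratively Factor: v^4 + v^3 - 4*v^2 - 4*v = (v)*(v^3 + v^2 - 4*v - 4) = v*(v - 2)*(v^2 + 3*v + 2) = v*(v - 2)*(v + 1)*(v + 2)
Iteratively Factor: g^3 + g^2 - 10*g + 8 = (g - 2)*(g^2 + 3*g - 4) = (g - 2)*(g + 4)*(g - 1)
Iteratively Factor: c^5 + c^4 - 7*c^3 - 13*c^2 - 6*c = (c + 1)*(c^4 - 7*c^2 - 6*c) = (c + 1)^2*(c^3 - c^2 - 6*c) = c*(c + 1)^2*(c^2 - c - 6) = c*(c - 3)*(c + 1)^2*(c + 2)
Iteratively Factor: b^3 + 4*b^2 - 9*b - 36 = (b - 3)*(b^2 + 7*b + 12) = (b - 3)*(b + 3)*(b + 4)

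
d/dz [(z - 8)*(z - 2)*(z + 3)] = 3*z^2 - 14*z - 14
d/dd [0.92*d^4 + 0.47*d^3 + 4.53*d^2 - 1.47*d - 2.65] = 3.68*d^3 + 1.41*d^2 + 9.06*d - 1.47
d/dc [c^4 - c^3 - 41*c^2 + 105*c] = 4*c^3 - 3*c^2 - 82*c + 105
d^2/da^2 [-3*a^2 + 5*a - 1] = -6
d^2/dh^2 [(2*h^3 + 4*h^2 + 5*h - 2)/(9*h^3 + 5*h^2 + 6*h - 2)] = 2*(234*h^6 + 891*h^5 - 729*h^4 - 389*h^3 + 114*h^2 - 114*h - 16)/(729*h^9 + 1215*h^8 + 2133*h^7 + 1259*h^6 + 882*h^5 - 258*h^4 - 36*h^3 - 156*h^2 + 72*h - 8)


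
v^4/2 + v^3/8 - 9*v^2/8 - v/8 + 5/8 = (v/2 + 1/2)*(v - 1)^2*(v + 5/4)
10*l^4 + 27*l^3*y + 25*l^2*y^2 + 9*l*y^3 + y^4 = (l + y)^2*(2*l + y)*(5*l + y)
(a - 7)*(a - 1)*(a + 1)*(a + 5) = a^4 - 2*a^3 - 36*a^2 + 2*a + 35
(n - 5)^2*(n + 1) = n^3 - 9*n^2 + 15*n + 25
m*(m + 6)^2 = m^3 + 12*m^2 + 36*m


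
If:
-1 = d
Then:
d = -1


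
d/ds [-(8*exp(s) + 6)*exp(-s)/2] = 3*exp(-s)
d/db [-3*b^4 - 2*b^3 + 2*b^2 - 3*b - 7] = -12*b^3 - 6*b^2 + 4*b - 3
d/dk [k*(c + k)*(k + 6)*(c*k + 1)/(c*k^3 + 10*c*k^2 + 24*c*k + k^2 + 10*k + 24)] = (4*c + k^2 + 8*k)/(k^2 + 8*k + 16)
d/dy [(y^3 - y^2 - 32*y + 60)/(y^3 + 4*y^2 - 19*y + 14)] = (5*y^2 + 46*y + 173)/(y^4 + 12*y^3 + 22*y^2 - 84*y + 49)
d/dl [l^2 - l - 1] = 2*l - 1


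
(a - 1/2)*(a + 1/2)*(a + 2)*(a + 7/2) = a^4 + 11*a^3/2 + 27*a^2/4 - 11*a/8 - 7/4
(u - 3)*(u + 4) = u^2 + u - 12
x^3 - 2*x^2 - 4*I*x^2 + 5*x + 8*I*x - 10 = (x - 2)*(x - 5*I)*(x + I)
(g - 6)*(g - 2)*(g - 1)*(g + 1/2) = g^4 - 17*g^3/2 + 31*g^2/2 - 2*g - 6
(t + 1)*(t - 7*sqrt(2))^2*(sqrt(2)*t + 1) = sqrt(2)*t^4 - 27*t^3 + sqrt(2)*t^3 - 27*t^2 + 84*sqrt(2)*t^2 + 98*t + 84*sqrt(2)*t + 98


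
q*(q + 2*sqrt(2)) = q^2 + 2*sqrt(2)*q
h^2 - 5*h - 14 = (h - 7)*(h + 2)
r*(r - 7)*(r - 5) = r^3 - 12*r^2 + 35*r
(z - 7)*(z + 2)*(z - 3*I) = z^3 - 5*z^2 - 3*I*z^2 - 14*z + 15*I*z + 42*I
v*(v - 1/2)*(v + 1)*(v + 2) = v^4 + 5*v^3/2 + v^2/2 - v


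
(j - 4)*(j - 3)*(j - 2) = j^3 - 9*j^2 + 26*j - 24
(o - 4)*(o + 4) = o^2 - 16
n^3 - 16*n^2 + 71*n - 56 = (n - 8)*(n - 7)*(n - 1)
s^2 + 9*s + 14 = (s + 2)*(s + 7)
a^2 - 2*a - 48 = (a - 8)*(a + 6)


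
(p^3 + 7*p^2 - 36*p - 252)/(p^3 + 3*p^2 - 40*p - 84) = (p + 6)/(p + 2)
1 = 1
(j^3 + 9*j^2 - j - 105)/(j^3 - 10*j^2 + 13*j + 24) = (j^2 + 12*j + 35)/(j^2 - 7*j - 8)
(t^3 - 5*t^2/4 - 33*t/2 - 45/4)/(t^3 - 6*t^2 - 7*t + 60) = (t + 3/4)/(t - 4)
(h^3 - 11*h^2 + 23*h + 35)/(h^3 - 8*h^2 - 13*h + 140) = (h + 1)/(h + 4)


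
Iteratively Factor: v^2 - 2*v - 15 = (v - 5)*(v + 3)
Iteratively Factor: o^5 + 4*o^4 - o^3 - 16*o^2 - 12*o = (o + 3)*(o^4 + o^3 - 4*o^2 - 4*o) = o*(o + 3)*(o^3 + o^2 - 4*o - 4) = o*(o - 2)*(o + 3)*(o^2 + 3*o + 2) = o*(o - 2)*(o + 2)*(o + 3)*(o + 1)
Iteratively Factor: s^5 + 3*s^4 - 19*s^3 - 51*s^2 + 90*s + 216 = (s - 3)*(s^4 + 6*s^3 - s^2 - 54*s - 72) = (s - 3)^2*(s^3 + 9*s^2 + 26*s + 24) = (s - 3)^2*(s + 4)*(s^2 + 5*s + 6) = (s - 3)^2*(s + 3)*(s + 4)*(s + 2)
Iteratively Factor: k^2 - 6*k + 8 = (k - 2)*(k - 4)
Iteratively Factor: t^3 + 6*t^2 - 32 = (t + 4)*(t^2 + 2*t - 8) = (t + 4)^2*(t - 2)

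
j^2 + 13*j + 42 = (j + 6)*(j + 7)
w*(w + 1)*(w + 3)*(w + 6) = w^4 + 10*w^3 + 27*w^2 + 18*w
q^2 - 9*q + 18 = (q - 6)*(q - 3)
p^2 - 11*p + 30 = (p - 6)*(p - 5)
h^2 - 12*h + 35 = (h - 7)*(h - 5)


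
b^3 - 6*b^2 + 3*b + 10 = (b - 5)*(b - 2)*(b + 1)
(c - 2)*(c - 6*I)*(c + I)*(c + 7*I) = c^4 - 2*c^3 + 2*I*c^3 + 41*c^2 - 4*I*c^2 - 82*c + 42*I*c - 84*I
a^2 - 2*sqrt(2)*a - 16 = (a - 4*sqrt(2))*(a + 2*sqrt(2))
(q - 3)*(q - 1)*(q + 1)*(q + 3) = q^4 - 10*q^2 + 9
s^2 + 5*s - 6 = (s - 1)*(s + 6)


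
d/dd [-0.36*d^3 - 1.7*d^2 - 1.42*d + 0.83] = -1.08*d^2 - 3.4*d - 1.42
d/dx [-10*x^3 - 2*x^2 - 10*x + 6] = -30*x^2 - 4*x - 10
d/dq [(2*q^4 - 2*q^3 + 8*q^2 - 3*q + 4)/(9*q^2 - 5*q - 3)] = (36*q^5 - 48*q^4 - 4*q^3 + 5*q^2 - 120*q + 29)/(81*q^4 - 90*q^3 - 29*q^2 + 30*q + 9)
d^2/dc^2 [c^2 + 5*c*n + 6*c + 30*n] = 2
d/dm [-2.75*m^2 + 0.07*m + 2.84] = 0.07 - 5.5*m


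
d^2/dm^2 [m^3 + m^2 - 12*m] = 6*m + 2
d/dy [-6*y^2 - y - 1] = -12*y - 1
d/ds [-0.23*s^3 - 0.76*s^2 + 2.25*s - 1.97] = -0.69*s^2 - 1.52*s + 2.25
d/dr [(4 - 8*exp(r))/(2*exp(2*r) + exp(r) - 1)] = 4*exp(r)/(exp(2*r) + 2*exp(r) + 1)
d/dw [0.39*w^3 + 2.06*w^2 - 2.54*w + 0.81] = 1.17*w^2 + 4.12*w - 2.54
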